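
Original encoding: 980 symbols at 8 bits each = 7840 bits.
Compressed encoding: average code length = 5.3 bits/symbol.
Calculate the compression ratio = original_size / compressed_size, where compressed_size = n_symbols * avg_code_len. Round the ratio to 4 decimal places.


original_size = n_symbols * orig_bits = 980 * 8 = 7840 bits
compressed_size = n_symbols * avg_code_len = 980 * 5.3 = 5194.0 bits
ratio = original_size / compressed_size = 7840 / 5194.0 = 1.5094

Compression ratio = 1.5094


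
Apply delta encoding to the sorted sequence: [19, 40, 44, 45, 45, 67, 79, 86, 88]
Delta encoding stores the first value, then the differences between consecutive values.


First value: 19
Deltas:
  40 - 19 = 21
  44 - 40 = 4
  45 - 44 = 1
  45 - 45 = 0
  67 - 45 = 22
  79 - 67 = 12
  86 - 79 = 7
  88 - 86 = 2


Delta encoded: [19, 21, 4, 1, 0, 22, 12, 7, 2]


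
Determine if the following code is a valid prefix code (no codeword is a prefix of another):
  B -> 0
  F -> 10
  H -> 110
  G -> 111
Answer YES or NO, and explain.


Checking each pair (does one codeword prefix another?):
  B='0' vs F='10': no prefix
  B='0' vs H='110': no prefix
  B='0' vs G='111': no prefix
  F='10' vs B='0': no prefix
  F='10' vs H='110': no prefix
  F='10' vs G='111': no prefix
  H='110' vs B='0': no prefix
  H='110' vs F='10': no prefix
  H='110' vs G='111': no prefix
  G='111' vs B='0': no prefix
  G='111' vs F='10': no prefix
  G='111' vs H='110': no prefix
No violation found over all pairs.

YES -- this is a valid prefix code. No codeword is a prefix of any other codeword.


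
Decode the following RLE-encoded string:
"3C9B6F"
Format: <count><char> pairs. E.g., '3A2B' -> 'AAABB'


Expanding each <count><char> pair:
  3C -> 'CCC'
  9B -> 'BBBBBBBBB'
  6F -> 'FFFFFF'

Decoded = CCCBBBBBBBBBFFFFFF


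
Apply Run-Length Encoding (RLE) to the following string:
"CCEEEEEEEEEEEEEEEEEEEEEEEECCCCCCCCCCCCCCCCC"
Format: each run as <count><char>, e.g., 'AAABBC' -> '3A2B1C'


Scanning runs left to right:
  i=0: run of 'C' x 2 -> '2C'
  i=2: run of 'E' x 24 -> '24E'
  i=26: run of 'C' x 17 -> '17C'

RLE = 2C24E17C


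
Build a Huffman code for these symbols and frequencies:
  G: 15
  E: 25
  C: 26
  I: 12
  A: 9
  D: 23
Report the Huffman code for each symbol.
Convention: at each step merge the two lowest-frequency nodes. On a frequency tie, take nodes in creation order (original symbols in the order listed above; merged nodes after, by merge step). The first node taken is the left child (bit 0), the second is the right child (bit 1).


Huffman tree construction:
Step 1: Merge A(9) + I(12) = 21
Step 2: Merge G(15) + (A+I)(21) = 36
Step 3: Merge D(23) + E(25) = 48
Step 4: Merge C(26) + (G+(A+I))(36) = 62
Step 5: Merge (D+E)(48) + (C+(G+(A+I)))(62) = 110
Read each symbol's code off the tree from the root (left child = 0, right child = 1).

Codes:
  G: 110 (length 3)
  E: 01 (length 2)
  C: 10 (length 2)
  I: 1111 (length 4)
  A: 1110 (length 4)
  D: 00 (length 2)
Average code length: 277/110 = 2.5182 bits/symbol


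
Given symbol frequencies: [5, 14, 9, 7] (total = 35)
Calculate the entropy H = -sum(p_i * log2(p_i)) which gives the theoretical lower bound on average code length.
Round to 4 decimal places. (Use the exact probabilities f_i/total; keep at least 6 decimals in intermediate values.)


Per-symbol terms -p_i * log2(p_i) with p_i = f_i/35:
  p = 5/35 = 0.142857: log2(p) = -2.807355, -p*log2(p) = 0.401051
  p = 14/35 = 0.400000: log2(p) = -1.321928, -p*log2(p) = 0.528771
  p = 9/35 = 0.257143: log2(p) = -1.959358, -p*log2(p) = 0.503835
  p = 7/35 = 0.200000: log2(p) = -2.321928, -p*log2(p) = 0.464386
H = 0.401051 + 0.528771 + 0.503835 + 0.464386 = 1.898043

H = 1.898 bits/symbol


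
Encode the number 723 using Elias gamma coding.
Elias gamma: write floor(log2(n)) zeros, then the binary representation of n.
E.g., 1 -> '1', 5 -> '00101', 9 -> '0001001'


num_bits = floor(log2(723)) + 1 = 10
leading_zeros = num_bits - 1 = 9
binary(723) = 1011010011

Elias gamma(723) = '000000000' + '1011010011' = 0000000001011010011 (19 bits)


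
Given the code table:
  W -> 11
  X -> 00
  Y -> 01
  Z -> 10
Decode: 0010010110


Decoding:
00 -> X
10 -> Z
01 -> Y
01 -> Y
10 -> Z


Result: XZYYZ


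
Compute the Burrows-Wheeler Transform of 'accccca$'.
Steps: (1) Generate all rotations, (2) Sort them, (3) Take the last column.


Rotations (sorted):
  0: $accccca -> last char: a
  1: a$accccc -> last char: c
  2: accccca$ -> last char: $
  3: ca$acccc -> last char: c
  4: cca$accc -> last char: c
  5: ccca$acc -> last char: c
  6: cccca$ac -> last char: c
  7: ccccca$a -> last char: a


BWT = ac$cccca


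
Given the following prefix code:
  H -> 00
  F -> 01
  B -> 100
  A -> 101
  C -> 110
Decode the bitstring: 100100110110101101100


Decoding step by step:
Bits 100 -> B
Bits 100 -> B
Bits 110 -> C
Bits 110 -> C
Bits 101 -> A
Bits 101 -> A
Bits 100 -> B


Decoded message: BBCCAAB


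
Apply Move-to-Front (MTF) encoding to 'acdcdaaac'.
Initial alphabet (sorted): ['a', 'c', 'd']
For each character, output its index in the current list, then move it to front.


MTF encoding:
'a': index 0 in ['a', 'c', 'd'] -> ['a', 'c', 'd']
'c': index 1 in ['a', 'c', 'd'] -> ['c', 'a', 'd']
'd': index 2 in ['c', 'a', 'd'] -> ['d', 'c', 'a']
'c': index 1 in ['d', 'c', 'a'] -> ['c', 'd', 'a']
'd': index 1 in ['c', 'd', 'a'] -> ['d', 'c', 'a']
'a': index 2 in ['d', 'c', 'a'] -> ['a', 'd', 'c']
'a': index 0 in ['a', 'd', 'c'] -> ['a', 'd', 'c']
'a': index 0 in ['a', 'd', 'c'] -> ['a', 'd', 'c']
'c': index 2 in ['a', 'd', 'c'] -> ['c', 'a', 'd']


Output: [0, 1, 2, 1, 1, 2, 0, 0, 2]


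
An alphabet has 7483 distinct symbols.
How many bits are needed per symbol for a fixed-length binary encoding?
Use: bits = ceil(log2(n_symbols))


log2(7483) = 12.8694
Bracket: 2^12 = 4096 < 7483 <= 2^13 = 8192
So ceil(log2(7483)) = 13

bits = ceil(log2(7483)) = ceil(12.8694) = 13 bits


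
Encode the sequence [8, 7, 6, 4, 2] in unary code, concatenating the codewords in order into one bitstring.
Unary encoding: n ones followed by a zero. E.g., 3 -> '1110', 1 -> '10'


Encode each number as n ones followed by a terminating 0:
  8 -> 111111110 (9 bits)
  7 -> 11111110 (8 bits)
  6 -> 1111110 (7 bits)
  4 -> 11110 (5 bits)
  2 -> 110 (3 bits)
Total length = 9 + 8 + 7 + 5 + 3 = 32 bits.

Unary([8, 7, 6, 4, 2]) = 11111111011111110111111011110110 (32 bits)


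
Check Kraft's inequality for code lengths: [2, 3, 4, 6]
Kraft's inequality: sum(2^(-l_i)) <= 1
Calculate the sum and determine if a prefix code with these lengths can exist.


Sum = 2^(-2) + 2^(-3) + 2^(-4) + 2^(-6)
    = 0.25 + 0.125 + 0.0625 + 0.015625
    = 29/64 = 0.453125
Since 0.453125 <= 1, Kraft's inequality IS satisfied.
A prefix code with these lengths CAN exist.

Kraft sum = 0.453125. Satisfied.


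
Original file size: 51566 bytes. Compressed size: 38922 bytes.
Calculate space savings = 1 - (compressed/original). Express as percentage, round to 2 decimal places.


ratio = compressed/original = 38922/51566 = 0.7548
savings = 1 - ratio = 1 - 0.7548 = 0.2452
as a percentage: 0.2452 * 100 = 24.52%

Space savings = 1 - 38922/51566 = 24.52%


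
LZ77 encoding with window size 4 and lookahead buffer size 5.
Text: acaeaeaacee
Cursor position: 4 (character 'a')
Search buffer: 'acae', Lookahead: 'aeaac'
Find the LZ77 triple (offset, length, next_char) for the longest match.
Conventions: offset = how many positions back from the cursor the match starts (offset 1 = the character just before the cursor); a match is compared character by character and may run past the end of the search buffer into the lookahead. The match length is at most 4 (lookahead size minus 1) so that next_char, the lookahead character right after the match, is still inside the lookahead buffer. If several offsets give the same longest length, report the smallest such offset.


Try each offset into the search buffer:
  offset=1 (pos 3, char 'e'): match length 0
  offset=2 (pos 2, char 'a'): match length 3
  offset=3 (pos 1, char 'c'): match length 0
  offset=4 (pos 0, char 'a'): match length 1
Longest match has length 3 at offset 2.
next_char = character at position 4 + 3 = 7 -> 'a'

Best match: offset=2, length=3 (matching 'aea' starting at position 2)
LZ77 triple: (2, 3, 'a')


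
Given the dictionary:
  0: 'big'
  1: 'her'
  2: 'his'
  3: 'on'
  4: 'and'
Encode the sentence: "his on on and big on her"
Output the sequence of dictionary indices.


Look up each word in the dictionary:
  'his' -> 2
  'on' -> 3
  'on' -> 3
  'and' -> 4
  'big' -> 0
  'on' -> 3
  'her' -> 1

Encoded: [2, 3, 3, 4, 0, 3, 1]


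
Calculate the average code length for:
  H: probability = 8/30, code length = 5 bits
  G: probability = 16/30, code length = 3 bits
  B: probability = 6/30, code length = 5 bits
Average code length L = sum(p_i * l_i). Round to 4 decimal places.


Weighted contributions p_i * l_i:
  H: (8/30) * 5 = 40/30
  G: (16/30) * 3 = 48/30
  B: (6/30) * 5 = 30/30
Sum = (40 + 48 + 30)/30 = 118/30

L = 118/30 = 3.9333 bits/symbol


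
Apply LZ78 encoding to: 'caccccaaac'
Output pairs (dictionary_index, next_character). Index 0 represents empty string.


LZ78 encoding steps:
Dictionary: {0: ''}
Step 1: w='' (idx 0), next='c' -> output (0, 'c'), add 'c' as idx 1
Step 2: w='' (idx 0), next='a' -> output (0, 'a'), add 'a' as idx 2
Step 3: w='c' (idx 1), next='c' -> output (1, 'c'), add 'cc' as idx 3
Step 4: w='cc' (idx 3), next='a' -> output (3, 'a'), add 'cca' as idx 4
Step 5: w='a' (idx 2), next='a' -> output (2, 'a'), add 'aa' as idx 5
Step 6: w='c' (idx 1), end of input -> output (1, '')


Encoded: [(0, 'c'), (0, 'a'), (1, 'c'), (3, 'a'), (2, 'a'), (1, '')]


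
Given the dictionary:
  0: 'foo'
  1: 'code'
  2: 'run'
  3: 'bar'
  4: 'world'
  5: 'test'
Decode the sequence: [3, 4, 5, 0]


Look up each index in the dictionary:
  3 -> 'bar'
  4 -> 'world'
  5 -> 'test'
  0 -> 'foo'

Decoded: "bar world test foo"


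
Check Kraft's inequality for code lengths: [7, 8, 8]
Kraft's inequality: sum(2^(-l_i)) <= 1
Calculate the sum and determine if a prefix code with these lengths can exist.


Sum = 2^(-7) + 2^(-8) + 2^(-8)
    = 0.0078125 + 0.00390625 + 0.00390625
    = 4/256 = 0.015625
Since 0.015625 <= 1, Kraft's inequality IS satisfied.
A prefix code with these lengths CAN exist.

Kraft sum = 0.015625. Satisfied.


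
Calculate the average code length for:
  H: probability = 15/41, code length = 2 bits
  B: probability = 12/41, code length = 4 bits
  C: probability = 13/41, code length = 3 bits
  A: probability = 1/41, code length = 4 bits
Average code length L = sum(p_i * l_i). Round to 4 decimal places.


Weighted contributions p_i * l_i:
  H: (15/41) * 2 = 30/41
  B: (12/41) * 4 = 48/41
  C: (13/41) * 3 = 39/41
  A: (1/41) * 4 = 4/41
Sum = (30 + 48 + 39 + 4)/41 = 121/41

L = 121/41 = 2.9512 bits/symbol


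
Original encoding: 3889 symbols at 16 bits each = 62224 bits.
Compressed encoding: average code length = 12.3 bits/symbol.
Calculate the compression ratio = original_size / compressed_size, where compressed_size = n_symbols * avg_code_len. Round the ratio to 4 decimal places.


original_size = n_symbols * orig_bits = 3889 * 16 = 62224 bits
compressed_size = n_symbols * avg_code_len = 3889 * 12.3 = 47834.7 bits
ratio = original_size / compressed_size = 62224 / 47834.7 = 1.3008

Compression ratio = 1.3008


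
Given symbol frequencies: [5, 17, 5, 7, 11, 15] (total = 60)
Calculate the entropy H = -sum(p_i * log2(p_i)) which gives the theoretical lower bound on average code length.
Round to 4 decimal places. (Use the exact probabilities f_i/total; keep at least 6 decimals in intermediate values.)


Per-symbol terms -p_i * log2(p_i) with p_i = f_i/60:
  p = 5/60 = 0.083333: log2(p) = -3.584963, -p*log2(p) = 0.298747
  p = 17/60 = 0.283333: log2(p) = -1.819428, -p*log2(p) = 0.515505
  p = 5/60 = 0.083333: log2(p) = -3.584963, -p*log2(p) = 0.298747
  p = 7/60 = 0.116667: log2(p) = -3.099536, -p*log2(p) = 0.361612
  p = 11/60 = 0.183333: log2(p) = -2.447459, -p*log2(p) = 0.448701
  p = 15/60 = 0.250000: log2(p) = -2.000000, -p*log2(p) = 0.500000
H = 0.298747 + 0.515505 + 0.298747 + 0.361612 + 0.448701 + 0.500000 = 2.423312

H = 2.4233 bits/symbol


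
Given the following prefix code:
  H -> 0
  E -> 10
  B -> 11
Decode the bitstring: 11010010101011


Decoding step by step:
Bits 11 -> B
Bits 0 -> H
Bits 10 -> E
Bits 0 -> H
Bits 10 -> E
Bits 10 -> E
Bits 10 -> E
Bits 11 -> B


Decoded message: BHEHEEEB


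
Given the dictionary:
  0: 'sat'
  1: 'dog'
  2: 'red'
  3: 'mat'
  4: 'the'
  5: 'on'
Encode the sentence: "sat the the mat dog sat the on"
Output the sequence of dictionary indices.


Look up each word in the dictionary:
  'sat' -> 0
  'the' -> 4
  'the' -> 4
  'mat' -> 3
  'dog' -> 1
  'sat' -> 0
  'the' -> 4
  'on' -> 5

Encoded: [0, 4, 4, 3, 1, 0, 4, 5]


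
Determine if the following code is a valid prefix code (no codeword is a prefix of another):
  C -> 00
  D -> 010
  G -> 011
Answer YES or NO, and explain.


Checking each pair (does one codeword prefix another?):
  C='00' vs D='010': no prefix
  C='00' vs G='011': no prefix
  D='010' vs C='00': no prefix
  D='010' vs G='011': no prefix
  G='011' vs C='00': no prefix
  G='011' vs D='010': no prefix
No violation found over all pairs.

YES -- this is a valid prefix code. No codeword is a prefix of any other codeword.


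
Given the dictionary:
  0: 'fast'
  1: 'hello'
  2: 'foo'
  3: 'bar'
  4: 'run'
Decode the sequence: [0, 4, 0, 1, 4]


Look up each index in the dictionary:
  0 -> 'fast'
  4 -> 'run'
  0 -> 'fast'
  1 -> 'hello'
  4 -> 'run'

Decoded: "fast run fast hello run"


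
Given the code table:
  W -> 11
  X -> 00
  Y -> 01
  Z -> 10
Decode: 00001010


Decoding:
00 -> X
00 -> X
10 -> Z
10 -> Z


Result: XXZZ


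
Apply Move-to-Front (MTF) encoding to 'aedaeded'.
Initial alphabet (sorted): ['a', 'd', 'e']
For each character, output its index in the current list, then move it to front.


MTF encoding:
'a': index 0 in ['a', 'd', 'e'] -> ['a', 'd', 'e']
'e': index 2 in ['a', 'd', 'e'] -> ['e', 'a', 'd']
'd': index 2 in ['e', 'a', 'd'] -> ['d', 'e', 'a']
'a': index 2 in ['d', 'e', 'a'] -> ['a', 'd', 'e']
'e': index 2 in ['a', 'd', 'e'] -> ['e', 'a', 'd']
'd': index 2 in ['e', 'a', 'd'] -> ['d', 'e', 'a']
'e': index 1 in ['d', 'e', 'a'] -> ['e', 'd', 'a']
'd': index 1 in ['e', 'd', 'a'] -> ['d', 'e', 'a']


Output: [0, 2, 2, 2, 2, 2, 1, 1]


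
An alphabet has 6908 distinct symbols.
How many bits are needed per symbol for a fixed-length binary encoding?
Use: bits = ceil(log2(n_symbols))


log2(6908) = 12.7541
Bracket: 2^12 = 4096 < 6908 <= 2^13 = 8192
So ceil(log2(6908)) = 13

bits = ceil(log2(6908)) = ceil(12.7541) = 13 bits


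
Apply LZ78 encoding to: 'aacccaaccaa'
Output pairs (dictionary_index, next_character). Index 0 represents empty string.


LZ78 encoding steps:
Dictionary: {0: ''}
Step 1: w='' (idx 0), next='a' -> output (0, 'a'), add 'a' as idx 1
Step 2: w='a' (idx 1), next='c' -> output (1, 'c'), add 'ac' as idx 2
Step 3: w='' (idx 0), next='c' -> output (0, 'c'), add 'c' as idx 3
Step 4: w='c' (idx 3), next='a' -> output (3, 'a'), add 'ca' as idx 4
Step 5: w='ac' (idx 2), next='c' -> output (2, 'c'), add 'acc' as idx 5
Step 6: w='a' (idx 1), next='a' -> output (1, 'a'), add 'aa' as idx 6


Encoded: [(0, 'a'), (1, 'c'), (0, 'c'), (3, 'a'), (2, 'c'), (1, 'a')]


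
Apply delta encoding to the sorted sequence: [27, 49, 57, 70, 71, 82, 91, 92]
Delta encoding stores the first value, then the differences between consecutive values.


First value: 27
Deltas:
  49 - 27 = 22
  57 - 49 = 8
  70 - 57 = 13
  71 - 70 = 1
  82 - 71 = 11
  91 - 82 = 9
  92 - 91 = 1


Delta encoded: [27, 22, 8, 13, 1, 11, 9, 1]


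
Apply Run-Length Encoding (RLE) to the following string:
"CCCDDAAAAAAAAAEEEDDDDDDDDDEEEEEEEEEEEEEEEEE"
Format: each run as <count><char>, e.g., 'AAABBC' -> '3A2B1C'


Scanning runs left to right:
  i=0: run of 'C' x 3 -> '3C'
  i=3: run of 'D' x 2 -> '2D'
  i=5: run of 'A' x 9 -> '9A'
  i=14: run of 'E' x 3 -> '3E'
  i=17: run of 'D' x 9 -> '9D'
  i=26: run of 'E' x 17 -> '17E'

RLE = 3C2D9A3E9D17E


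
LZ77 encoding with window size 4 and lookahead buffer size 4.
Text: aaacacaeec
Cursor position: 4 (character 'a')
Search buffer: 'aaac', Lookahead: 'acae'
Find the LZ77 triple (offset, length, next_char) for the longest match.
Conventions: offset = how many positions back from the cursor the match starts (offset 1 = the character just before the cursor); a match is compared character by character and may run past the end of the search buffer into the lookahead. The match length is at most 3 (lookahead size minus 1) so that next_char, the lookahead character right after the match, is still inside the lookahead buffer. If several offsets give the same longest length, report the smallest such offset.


Try each offset into the search buffer:
  offset=1 (pos 3, char 'c'): match length 0
  offset=2 (pos 2, char 'a'): match length 3
  offset=3 (pos 1, char 'a'): match length 1
  offset=4 (pos 0, char 'a'): match length 1
Longest match has length 3 at offset 2.
next_char = character at position 4 + 3 = 7 -> 'e'

Best match: offset=2, length=3 (matching 'aca' starting at position 2)
LZ77 triple: (2, 3, 'e')


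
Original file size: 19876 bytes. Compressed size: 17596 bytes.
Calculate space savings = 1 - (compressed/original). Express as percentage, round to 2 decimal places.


ratio = compressed/original = 17596/19876 = 0.885289
savings = 1 - ratio = 1 - 0.885289 = 0.114711
as a percentage: 0.114711 * 100 = 11.47%

Space savings = 1 - 17596/19876 = 11.47%


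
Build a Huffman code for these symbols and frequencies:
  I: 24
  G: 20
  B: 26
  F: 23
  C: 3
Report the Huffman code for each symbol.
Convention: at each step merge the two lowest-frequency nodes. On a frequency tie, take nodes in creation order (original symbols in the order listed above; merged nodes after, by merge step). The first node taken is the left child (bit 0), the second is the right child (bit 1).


Huffman tree construction:
Step 1: Merge C(3) + G(20) = 23
Step 2: Merge F(23) + (C+G)(23) = 46
Step 3: Merge I(24) + B(26) = 50
Step 4: Merge (F+(C+G))(46) + (I+B)(50) = 96
Read each symbol's code off the tree from the root (left child = 0, right child = 1).

Codes:
  I: 10 (length 2)
  G: 011 (length 3)
  B: 11 (length 2)
  F: 00 (length 2)
  C: 010 (length 3)
Average code length: 215/96 = 2.2396 bits/symbol


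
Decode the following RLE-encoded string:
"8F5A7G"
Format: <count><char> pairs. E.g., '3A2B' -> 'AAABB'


Expanding each <count><char> pair:
  8F -> 'FFFFFFFF'
  5A -> 'AAAAA'
  7G -> 'GGGGGGG'

Decoded = FFFFFFFFAAAAAGGGGGGG


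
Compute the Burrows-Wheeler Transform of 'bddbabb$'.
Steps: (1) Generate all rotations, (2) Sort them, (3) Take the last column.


Rotations (sorted):
  0: $bddbabb -> last char: b
  1: abb$bddb -> last char: b
  2: b$bddbab -> last char: b
  3: babb$bdd -> last char: d
  4: bb$bddba -> last char: a
  5: bddbabb$ -> last char: $
  6: dbabb$bd -> last char: d
  7: ddbabb$b -> last char: b


BWT = bbbda$db


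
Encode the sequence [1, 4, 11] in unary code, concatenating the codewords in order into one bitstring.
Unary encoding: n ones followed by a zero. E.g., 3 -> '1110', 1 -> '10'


Encode each number as n ones followed by a terminating 0:
  1 -> 10 (2 bits)
  4 -> 11110 (5 bits)
  11 -> 111111111110 (12 bits)
Total length = 2 + 5 + 12 = 19 bits.

Unary([1, 4, 11]) = 1011110111111111110 (19 bits)


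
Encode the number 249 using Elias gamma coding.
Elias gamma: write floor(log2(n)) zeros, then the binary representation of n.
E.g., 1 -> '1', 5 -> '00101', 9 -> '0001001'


num_bits = floor(log2(249)) + 1 = 8
leading_zeros = num_bits - 1 = 7
binary(249) = 11111001

Elias gamma(249) = '0000000' + '11111001' = 000000011111001 (15 bits)


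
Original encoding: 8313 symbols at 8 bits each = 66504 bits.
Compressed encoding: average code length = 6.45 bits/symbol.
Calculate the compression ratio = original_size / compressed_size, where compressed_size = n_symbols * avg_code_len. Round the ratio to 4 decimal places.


original_size = n_symbols * orig_bits = 8313 * 8 = 66504 bits
compressed_size = n_symbols * avg_code_len = 8313 * 6.45 = 53618.85 bits
ratio = original_size / compressed_size = 66504 / 53618.85 = 1.2403

Compression ratio = 1.2403


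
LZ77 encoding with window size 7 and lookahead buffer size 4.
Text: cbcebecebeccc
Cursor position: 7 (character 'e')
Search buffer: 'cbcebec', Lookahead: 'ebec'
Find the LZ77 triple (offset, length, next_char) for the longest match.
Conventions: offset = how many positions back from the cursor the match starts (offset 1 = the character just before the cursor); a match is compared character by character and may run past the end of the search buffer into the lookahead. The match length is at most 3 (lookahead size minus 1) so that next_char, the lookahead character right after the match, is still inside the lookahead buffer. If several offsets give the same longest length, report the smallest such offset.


Try each offset into the search buffer:
  offset=1 (pos 6, char 'c'): match length 0
  offset=2 (pos 5, char 'e'): match length 1
  offset=3 (pos 4, char 'b'): match length 0
  offset=4 (pos 3, char 'e'): match length 3
  offset=5 (pos 2, char 'c'): match length 0
  offset=6 (pos 1, char 'b'): match length 0
  offset=7 (pos 0, char 'c'): match length 0
Longest match has length 3 at offset 4.
next_char = character at position 7 + 3 = 10 -> 'c'

Best match: offset=4, length=3 (matching 'ebe' starting at position 3)
LZ77 triple: (4, 3, 'c')


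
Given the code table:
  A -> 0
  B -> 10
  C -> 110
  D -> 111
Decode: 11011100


Decoding:
110 -> C
111 -> D
0 -> A
0 -> A


Result: CDAA


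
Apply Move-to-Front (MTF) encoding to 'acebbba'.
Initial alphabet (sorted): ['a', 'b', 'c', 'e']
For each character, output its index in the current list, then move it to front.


MTF encoding:
'a': index 0 in ['a', 'b', 'c', 'e'] -> ['a', 'b', 'c', 'e']
'c': index 2 in ['a', 'b', 'c', 'e'] -> ['c', 'a', 'b', 'e']
'e': index 3 in ['c', 'a', 'b', 'e'] -> ['e', 'c', 'a', 'b']
'b': index 3 in ['e', 'c', 'a', 'b'] -> ['b', 'e', 'c', 'a']
'b': index 0 in ['b', 'e', 'c', 'a'] -> ['b', 'e', 'c', 'a']
'b': index 0 in ['b', 'e', 'c', 'a'] -> ['b', 'e', 'c', 'a']
'a': index 3 in ['b', 'e', 'c', 'a'] -> ['a', 'b', 'e', 'c']


Output: [0, 2, 3, 3, 0, 0, 3]


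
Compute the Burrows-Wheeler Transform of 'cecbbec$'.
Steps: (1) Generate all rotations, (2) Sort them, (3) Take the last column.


Rotations (sorted):
  0: $cecbbec -> last char: c
  1: bbec$cec -> last char: c
  2: bec$cecb -> last char: b
  3: c$cecbbe -> last char: e
  4: cbbec$ce -> last char: e
  5: cecbbec$ -> last char: $
  6: ec$cecbb -> last char: b
  7: ecbbec$c -> last char: c


BWT = ccbee$bc


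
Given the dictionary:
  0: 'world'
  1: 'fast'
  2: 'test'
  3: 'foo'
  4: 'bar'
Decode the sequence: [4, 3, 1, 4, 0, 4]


Look up each index in the dictionary:
  4 -> 'bar'
  3 -> 'foo'
  1 -> 'fast'
  4 -> 'bar'
  0 -> 'world'
  4 -> 'bar'

Decoded: "bar foo fast bar world bar"


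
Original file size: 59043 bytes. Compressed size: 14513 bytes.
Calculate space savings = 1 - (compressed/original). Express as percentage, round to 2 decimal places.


ratio = compressed/original = 14513/59043 = 0.245804
savings = 1 - ratio = 1 - 0.245804 = 0.754196
as a percentage: 0.754196 * 100 = 75.42%

Space savings = 1 - 14513/59043 = 75.42%


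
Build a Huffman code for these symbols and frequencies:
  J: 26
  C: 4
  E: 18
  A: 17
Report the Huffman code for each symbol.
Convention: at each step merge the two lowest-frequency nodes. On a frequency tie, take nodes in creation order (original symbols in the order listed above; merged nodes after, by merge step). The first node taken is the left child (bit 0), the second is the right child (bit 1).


Huffman tree construction:
Step 1: Merge C(4) + A(17) = 21
Step 2: Merge E(18) + (C+A)(21) = 39
Step 3: Merge J(26) + (E+(C+A))(39) = 65
Read each symbol's code off the tree from the root (left child = 0, right child = 1).

Codes:
  J: 0 (length 1)
  C: 110 (length 3)
  E: 10 (length 2)
  A: 111 (length 3)
Average code length: 125/65 = 1.9231 bits/symbol


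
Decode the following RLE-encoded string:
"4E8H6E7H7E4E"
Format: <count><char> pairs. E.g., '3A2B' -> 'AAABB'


Expanding each <count><char> pair:
  4E -> 'EEEE'
  8H -> 'HHHHHHHH'
  6E -> 'EEEEEE'
  7H -> 'HHHHHHH'
  7E -> 'EEEEEEE'
  4E -> 'EEEE'

Decoded = EEEEHHHHHHHHEEEEEEHHHHHHHEEEEEEEEEEE


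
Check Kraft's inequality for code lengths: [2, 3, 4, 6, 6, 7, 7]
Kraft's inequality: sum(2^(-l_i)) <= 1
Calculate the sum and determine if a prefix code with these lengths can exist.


Sum = 2^(-2) + 2^(-3) + 2^(-4) + 2^(-6) + 2^(-6) + 2^(-7) + 2^(-7)
    = 0.25 + 0.125 + 0.0625 + 0.015625 + 0.015625 + 0.0078125 + 0.0078125
    = 62/128 = 0.484375
Since 0.484375 <= 1, Kraft's inequality IS satisfied.
A prefix code with these lengths CAN exist.

Kraft sum = 0.484375. Satisfied.


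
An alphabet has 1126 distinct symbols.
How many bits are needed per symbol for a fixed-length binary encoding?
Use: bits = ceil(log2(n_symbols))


log2(1126) = 10.137
Bracket: 2^10 = 1024 < 1126 <= 2^11 = 2048
So ceil(log2(1126)) = 11

bits = ceil(log2(1126)) = ceil(10.137) = 11 bits


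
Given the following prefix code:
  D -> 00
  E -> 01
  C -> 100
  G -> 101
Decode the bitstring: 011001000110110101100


Decoding step by step:
Bits 01 -> E
Bits 100 -> C
Bits 100 -> C
Bits 01 -> E
Bits 101 -> G
Bits 101 -> G
Bits 01 -> E
Bits 100 -> C


Decoded message: ECCEGGEC


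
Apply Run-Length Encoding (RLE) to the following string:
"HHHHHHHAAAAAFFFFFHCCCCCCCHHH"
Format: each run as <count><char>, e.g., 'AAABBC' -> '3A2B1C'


Scanning runs left to right:
  i=0: run of 'H' x 7 -> '7H'
  i=7: run of 'A' x 5 -> '5A'
  i=12: run of 'F' x 5 -> '5F'
  i=17: run of 'H' x 1 -> '1H'
  i=18: run of 'C' x 7 -> '7C'
  i=25: run of 'H' x 3 -> '3H'

RLE = 7H5A5F1H7C3H


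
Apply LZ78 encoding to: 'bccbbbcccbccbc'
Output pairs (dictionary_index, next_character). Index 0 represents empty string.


LZ78 encoding steps:
Dictionary: {0: ''}
Step 1: w='' (idx 0), next='b' -> output (0, 'b'), add 'b' as idx 1
Step 2: w='' (idx 0), next='c' -> output (0, 'c'), add 'c' as idx 2
Step 3: w='c' (idx 2), next='b' -> output (2, 'b'), add 'cb' as idx 3
Step 4: w='b' (idx 1), next='b' -> output (1, 'b'), add 'bb' as idx 4
Step 5: w='c' (idx 2), next='c' -> output (2, 'c'), add 'cc' as idx 5
Step 6: w='cb' (idx 3), next='c' -> output (3, 'c'), add 'cbc' as idx 6
Step 7: w='cbc' (idx 6), end of input -> output (6, '')


Encoded: [(0, 'b'), (0, 'c'), (2, 'b'), (1, 'b'), (2, 'c'), (3, 'c'), (6, '')]


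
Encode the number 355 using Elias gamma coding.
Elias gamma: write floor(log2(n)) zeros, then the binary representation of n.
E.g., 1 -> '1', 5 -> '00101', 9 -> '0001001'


num_bits = floor(log2(355)) + 1 = 9
leading_zeros = num_bits - 1 = 8
binary(355) = 101100011

Elias gamma(355) = '00000000' + '101100011' = 00000000101100011 (17 bits)


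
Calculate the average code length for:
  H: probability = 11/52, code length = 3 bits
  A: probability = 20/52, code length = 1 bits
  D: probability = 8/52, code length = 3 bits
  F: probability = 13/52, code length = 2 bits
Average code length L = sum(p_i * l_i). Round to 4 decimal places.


Weighted contributions p_i * l_i:
  H: (11/52) * 3 = 33/52
  A: (20/52) * 1 = 20/52
  D: (8/52) * 3 = 24/52
  F: (13/52) * 2 = 26/52
Sum = (33 + 20 + 24 + 26)/52 = 103/52

L = 103/52 = 1.9808 bits/symbol


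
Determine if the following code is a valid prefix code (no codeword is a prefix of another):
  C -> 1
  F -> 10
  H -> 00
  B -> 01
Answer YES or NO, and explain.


Checking each pair (does one codeword prefix another?):
  C='1' vs F='10': prefix -- VIOLATION

NO -- this is NOT a valid prefix code. C (1) is a prefix of F (10).


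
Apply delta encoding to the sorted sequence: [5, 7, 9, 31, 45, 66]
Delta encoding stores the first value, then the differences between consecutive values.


First value: 5
Deltas:
  7 - 5 = 2
  9 - 7 = 2
  31 - 9 = 22
  45 - 31 = 14
  66 - 45 = 21


Delta encoded: [5, 2, 2, 22, 14, 21]


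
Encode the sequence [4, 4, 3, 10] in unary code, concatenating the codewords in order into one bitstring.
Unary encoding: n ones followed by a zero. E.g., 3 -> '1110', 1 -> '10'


Encode each number as n ones followed by a terminating 0:
  4 -> 11110 (5 bits)
  4 -> 11110 (5 bits)
  3 -> 1110 (4 bits)
  10 -> 11111111110 (11 bits)
Total length = 5 + 5 + 4 + 11 = 25 bits.

Unary([4, 4, 3, 10]) = 1111011110111011111111110 (25 bits)


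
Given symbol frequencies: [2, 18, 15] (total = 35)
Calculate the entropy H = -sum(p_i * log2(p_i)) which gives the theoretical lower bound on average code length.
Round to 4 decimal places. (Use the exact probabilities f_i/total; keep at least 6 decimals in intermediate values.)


Per-symbol terms -p_i * log2(p_i) with p_i = f_i/35:
  p = 2/35 = 0.057143: log2(p) = -4.129283, -p*log2(p) = 0.235959
  p = 18/35 = 0.514286: log2(p) = -0.959358, -p*log2(p) = 0.493384
  p = 15/35 = 0.428571: log2(p) = -1.222392, -p*log2(p) = 0.523882
H = 0.235959 + 0.493384 + 0.523882 = 1.253225

H = 1.2532 bits/symbol


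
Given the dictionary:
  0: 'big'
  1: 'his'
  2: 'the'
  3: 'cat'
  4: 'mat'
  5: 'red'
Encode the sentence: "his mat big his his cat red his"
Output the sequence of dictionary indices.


Look up each word in the dictionary:
  'his' -> 1
  'mat' -> 4
  'big' -> 0
  'his' -> 1
  'his' -> 1
  'cat' -> 3
  'red' -> 5
  'his' -> 1

Encoded: [1, 4, 0, 1, 1, 3, 5, 1]


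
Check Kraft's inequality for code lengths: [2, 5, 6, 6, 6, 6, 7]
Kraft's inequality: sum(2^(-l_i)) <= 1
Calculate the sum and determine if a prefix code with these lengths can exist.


Sum = 2^(-2) + 2^(-5) + 2^(-6) + 2^(-6) + 2^(-6) + 2^(-6) + 2^(-7)
    = 0.25 + 0.03125 + 0.015625 + 0.015625 + 0.015625 + 0.015625 + 0.0078125
    = 45/128 = 0.3515625
Since 0.3515625 <= 1, Kraft's inequality IS satisfied.
A prefix code with these lengths CAN exist.

Kraft sum = 0.3515625. Satisfied.


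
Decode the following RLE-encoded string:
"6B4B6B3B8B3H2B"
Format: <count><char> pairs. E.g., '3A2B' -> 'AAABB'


Expanding each <count><char> pair:
  6B -> 'BBBBBB'
  4B -> 'BBBB'
  6B -> 'BBBBBB'
  3B -> 'BBB'
  8B -> 'BBBBBBBB'
  3H -> 'HHH'
  2B -> 'BB'

Decoded = BBBBBBBBBBBBBBBBBBBBBBBBBBBHHHBB


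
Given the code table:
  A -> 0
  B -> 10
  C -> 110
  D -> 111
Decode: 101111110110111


Decoding:
10 -> B
111 -> D
111 -> D
0 -> A
110 -> C
111 -> D


Result: BDDACD


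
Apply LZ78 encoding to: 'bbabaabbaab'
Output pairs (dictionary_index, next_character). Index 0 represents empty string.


LZ78 encoding steps:
Dictionary: {0: ''}
Step 1: w='' (idx 0), next='b' -> output (0, 'b'), add 'b' as idx 1
Step 2: w='b' (idx 1), next='a' -> output (1, 'a'), add 'ba' as idx 2
Step 3: w='ba' (idx 2), next='a' -> output (2, 'a'), add 'baa' as idx 3
Step 4: w='b' (idx 1), next='b' -> output (1, 'b'), add 'bb' as idx 4
Step 5: w='' (idx 0), next='a' -> output (0, 'a'), add 'a' as idx 5
Step 6: w='a' (idx 5), next='b' -> output (5, 'b'), add 'ab' as idx 6


Encoded: [(0, 'b'), (1, 'a'), (2, 'a'), (1, 'b'), (0, 'a'), (5, 'b')]


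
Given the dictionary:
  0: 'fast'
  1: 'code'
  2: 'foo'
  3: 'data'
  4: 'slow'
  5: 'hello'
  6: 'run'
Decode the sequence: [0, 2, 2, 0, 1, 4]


Look up each index in the dictionary:
  0 -> 'fast'
  2 -> 'foo'
  2 -> 'foo'
  0 -> 'fast'
  1 -> 'code'
  4 -> 'slow'

Decoded: "fast foo foo fast code slow"


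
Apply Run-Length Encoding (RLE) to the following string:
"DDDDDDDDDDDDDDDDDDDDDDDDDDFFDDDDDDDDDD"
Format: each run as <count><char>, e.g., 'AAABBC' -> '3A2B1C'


Scanning runs left to right:
  i=0: run of 'D' x 26 -> '26D'
  i=26: run of 'F' x 2 -> '2F'
  i=28: run of 'D' x 10 -> '10D'

RLE = 26D2F10D


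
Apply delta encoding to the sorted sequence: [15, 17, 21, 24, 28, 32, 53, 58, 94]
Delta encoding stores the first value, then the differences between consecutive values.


First value: 15
Deltas:
  17 - 15 = 2
  21 - 17 = 4
  24 - 21 = 3
  28 - 24 = 4
  32 - 28 = 4
  53 - 32 = 21
  58 - 53 = 5
  94 - 58 = 36


Delta encoded: [15, 2, 4, 3, 4, 4, 21, 5, 36]


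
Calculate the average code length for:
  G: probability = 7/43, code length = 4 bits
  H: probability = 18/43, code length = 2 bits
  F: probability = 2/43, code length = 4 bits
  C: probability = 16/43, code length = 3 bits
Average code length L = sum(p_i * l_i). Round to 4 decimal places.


Weighted contributions p_i * l_i:
  G: (7/43) * 4 = 28/43
  H: (18/43) * 2 = 36/43
  F: (2/43) * 4 = 8/43
  C: (16/43) * 3 = 48/43
Sum = (28 + 36 + 8 + 48)/43 = 120/43

L = 120/43 = 2.7907 bits/symbol


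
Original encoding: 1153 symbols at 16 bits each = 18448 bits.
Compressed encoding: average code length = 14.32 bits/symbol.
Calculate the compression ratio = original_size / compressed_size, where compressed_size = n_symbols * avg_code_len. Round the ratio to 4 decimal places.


original_size = n_symbols * orig_bits = 1153 * 16 = 18448 bits
compressed_size = n_symbols * avg_code_len = 1153 * 14.32 = 16510.96 bits
ratio = original_size / compressed_size = 18448 / 16510.96 = 1.1173

Compression ratio = 1.1173


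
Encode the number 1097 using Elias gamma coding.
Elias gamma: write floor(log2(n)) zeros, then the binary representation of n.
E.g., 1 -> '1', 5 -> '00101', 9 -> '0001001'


num_bits = floor(log2(1097)) + 1 = 11
leading_zeros = num_bits - 1 = 10
binary(1097) = 10001001001

Elias gamma(1097) = '0000000000' + '10001001001' = 000000000010001001001 (21 bits)


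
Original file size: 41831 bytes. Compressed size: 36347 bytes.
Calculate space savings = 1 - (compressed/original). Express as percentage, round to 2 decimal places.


ratio = compressed/original = 36347/41831 = 0.868901
savings = 1 - ratio = 1 - 0.868901 = 0.131099
as a percentage: 0.131099 * 100 = 13.11%

Space savings = 1 - 36347/41831 = 13.11%


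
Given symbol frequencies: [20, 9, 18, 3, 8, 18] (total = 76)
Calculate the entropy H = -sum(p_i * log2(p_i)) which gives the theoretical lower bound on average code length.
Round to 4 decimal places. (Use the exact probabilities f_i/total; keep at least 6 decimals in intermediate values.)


Per-symbol terms -p_i * log2(p_i) with p_i = f_i/76:
  p = 20/76 = 0.263158: log2(p) = -1.925999, -p*log2(p) = 0.506842
  p = 9/76 = 0.118421: log2(p) = -3.078003, -p*log2(p) = 0.364500
  p = 18/76 = 0.236842: log2(p) = -2.078003, -p*log2(p) = 0.492158
  p = 3/76 = 0.039474: log2(p) = -4.662965, -p*log2(p) = 0.184064
  p = 8/76 = 0.105263: log2(p) = -3.247928, -p*log2(p) = 0.341887
  p = 18/76 = 0.236842: log2(p) = -2.078003, -p*log2(p) = 0.492158
H = 0.506842 + 0.364500 + 0.492158 + 0.184064 + 0.341887 + 0.492158 = 2.381609

H = 2.3816 bits/symbol


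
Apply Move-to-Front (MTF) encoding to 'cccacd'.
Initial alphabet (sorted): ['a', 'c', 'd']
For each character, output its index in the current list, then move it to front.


MTF encoding:
'c': index 1 in ['a', 'c', 'd'] -> ['c', 'a', 'd']
'c': index 0 in ['c', 'a', 'd'] -> ['c', 'a', 'd']
'c': index 0 in ['c', 'a', 'd'] -> ['c', 'a', 'd']
'a': index 1 in ['c', 'a', 'd'] -> ['a', 'c', 'd']
'c': index 1 in ['a', 'c', 'd'] -> ['c', 'a', 'd']
'd': index 2 in ['c', 'a', 'd'] -> ['d', 'c', 'a']


Output: [1, 0, 0, 1, 1, 2]


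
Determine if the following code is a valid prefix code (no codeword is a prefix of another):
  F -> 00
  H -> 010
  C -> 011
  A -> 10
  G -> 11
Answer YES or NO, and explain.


Checking each pair (does one codeword prefix another?):
  F='00' vs H='010': no prefix
  F='00' vs C='011': no prefix
  F='00' vs A='10': no prefix
  F='00' vs G='11': no prefix
  H='010' vs F='00': no prefix
  H='010' vs C='011': no prefix
  H='010' vs A='10': no prefix
  H='010' vs G='11': no prefix
  C='011' vs F='00': no prefix
  C='011' vs H='010': no prefix
  C='011' vs A='10': no prefix
  C='011' vs G='11': no prefix
  A='10' vs F='00': no prefix
  A='10' vs H='010': no prefix
  A='10' vs C='011': no prefix
  A='10' vs G='11': no prefix
  G='11' vs F='00': no prefix
  G='11' vs H='010': no prefix
  G='11' vs C='011': no prefix
  G='11' vs A='10': no prefix
No violation found over all pairs.

YES -- this is a valid prefix code. No codeword is a prefix of any other codeword.


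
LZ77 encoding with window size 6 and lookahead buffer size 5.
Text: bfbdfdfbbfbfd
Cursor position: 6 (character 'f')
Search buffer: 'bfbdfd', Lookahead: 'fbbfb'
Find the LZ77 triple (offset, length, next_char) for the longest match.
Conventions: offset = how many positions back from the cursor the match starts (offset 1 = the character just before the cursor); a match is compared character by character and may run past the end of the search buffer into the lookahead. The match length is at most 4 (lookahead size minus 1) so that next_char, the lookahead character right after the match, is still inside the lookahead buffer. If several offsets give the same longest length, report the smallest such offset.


Try each offset into the search buffer:
  offset=1 (pos 5, char 'd'): match length 0
  offset=2 (pos 4, char 'f'): match length 1
  offset=3 (pos 3, char 'd'): match length 0
  offset=4 (pos 2, char 'b'): match length 0
  offset=5 (pos 1, char 'f'): match length 2
  offset=6 (pos 0, char 'b'): match length 0
Longest match has length 2 at offset 5.
next_char = character at position 6 + 2 = 8 -> 'b'

Best match: offset=5, length=2 (matching 'fb' starting at position 1)
LZ77 triple: (5, 2, 'b')


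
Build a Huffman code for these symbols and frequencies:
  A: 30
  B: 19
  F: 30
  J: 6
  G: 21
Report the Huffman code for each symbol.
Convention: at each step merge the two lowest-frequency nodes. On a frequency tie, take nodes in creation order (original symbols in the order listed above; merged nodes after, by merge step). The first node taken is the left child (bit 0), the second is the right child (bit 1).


Huffman tree construction:
Step 1: Merge J(6) + B(19) = 25
Step 2: Merge G(21) + (J+B)(25) = 46
Step 3: Merge A(30) + F(30) = 60
Step 4: Merge (G+(J+B))(46) + (A+F)(60) = 106
Read each symbol's code off the tree from the root (left child = 0, right child = 1).

Codes:
  A: 10 (length 2)
  B: 011 (length 3)
  F: 11 (length 2)
  J: 010 (length 3)
  G: 00 (length 2)
Average code length: 237/106 = 2.2358 bits/symbol


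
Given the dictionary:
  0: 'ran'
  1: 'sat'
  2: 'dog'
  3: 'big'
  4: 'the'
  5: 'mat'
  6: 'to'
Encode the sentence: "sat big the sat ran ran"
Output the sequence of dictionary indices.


Look up each word in the dictionary:
  'sat' -> 1
  'big' -> 3
  'the' -> 4
  'sat' -> 1
  'ran' -> 0
  'ran' -> 0

Encoded: [1, 3, 4, 1, 0, 0]


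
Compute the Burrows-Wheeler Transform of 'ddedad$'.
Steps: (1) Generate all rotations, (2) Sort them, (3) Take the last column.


Rotations (sorted):
  0: $ddedad -> last char: d
  1: ad$dded -> last char: d
  2: d$ddeda -> last char: a
  3: dad$dde -> last char: e
  4: ddedad$ -> last char: $
  5: dedad$d -> last char: d
  6: edad$dd -> last char: d


BWT = ddae$dd


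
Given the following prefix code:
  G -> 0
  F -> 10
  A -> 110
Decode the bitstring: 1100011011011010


Decoding step by step:
Bits 110 -> A
Bits 0 -> G
Bits 0 -> G
Bits 110 -> A
Bits 110 -> A
Bits 110 -> A
Bits 10 -> F


Decoded message: AGGAAAF


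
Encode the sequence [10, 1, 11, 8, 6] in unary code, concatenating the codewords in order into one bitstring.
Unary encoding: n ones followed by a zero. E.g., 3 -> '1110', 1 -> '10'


Encode each number as n ones followed by a terminating 0:
  10 -> 11111111110 (11 bits)
  1 -> 10 (2 bits)
  11 -> 111111111110 (12 bits)
  8 -> 111111110 (9 bits)
  6 -> 1111110 (7 bits)
Total length = 11 + 2 + 12 + 9 + 7 = 41 bits.

Unary([10, 1, 11, 8, 6]) = 11111111110101111111111101111111101111110 (41 bits)


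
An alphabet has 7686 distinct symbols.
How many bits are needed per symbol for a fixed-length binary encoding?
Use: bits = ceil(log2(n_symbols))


log2(7686) = 12.908
Bracket: 2^12 = 4096 < 7686 <= 2^13 = 8192
So ceil(log2(7686)) = 13

bits = ceil(log2(7686)) = ceil(12.908) = 13 bits
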